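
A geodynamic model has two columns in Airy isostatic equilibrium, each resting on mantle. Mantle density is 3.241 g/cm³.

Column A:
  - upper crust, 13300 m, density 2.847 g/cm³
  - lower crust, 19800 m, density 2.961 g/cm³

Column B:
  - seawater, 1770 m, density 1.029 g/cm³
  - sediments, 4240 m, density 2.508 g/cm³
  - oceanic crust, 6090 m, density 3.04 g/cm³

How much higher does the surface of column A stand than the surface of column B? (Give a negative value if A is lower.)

For any compensation level in the mantle, the mantle terms cancel and isostasy reduces to e = (Σt_A − Σt_B) − (Σ(ρt)_A − Σ(ρt)_B) / ρ_m.
Σt_A = 33100 m; Σt_B = 12100 m; Σ(ρt)_A = 96492.9; Σ(ρt)_B = 30968.85 (in m·g/cm³).
e = (33100 − 12100) − (96492.9 − 30968.85) / 3.241 = 783 m.

783 m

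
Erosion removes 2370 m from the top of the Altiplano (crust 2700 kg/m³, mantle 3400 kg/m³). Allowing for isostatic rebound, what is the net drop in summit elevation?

Rebound u = e ρ_c/ρ_m = 2370 m × 2700/3400 = 1882 m.
Net surface drop = e − u = 2370 m − 1882 m = e (ρ_m − ρ_c)/ρ_m = 488 m.

488 m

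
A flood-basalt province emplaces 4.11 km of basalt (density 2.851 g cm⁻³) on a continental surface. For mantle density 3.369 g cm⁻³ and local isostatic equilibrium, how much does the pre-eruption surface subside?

Subaerial loading: s = t ρ_load / ρ_m.
s = 4.11 km × 2.851/3.369 = 3.48 km.

3.48 km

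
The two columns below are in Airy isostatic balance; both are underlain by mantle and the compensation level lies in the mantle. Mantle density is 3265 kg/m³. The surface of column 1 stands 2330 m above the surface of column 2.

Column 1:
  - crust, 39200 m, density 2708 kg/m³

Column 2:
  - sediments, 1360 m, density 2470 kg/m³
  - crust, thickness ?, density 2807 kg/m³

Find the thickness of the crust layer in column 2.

Take the compensation level at the base of the deeper column (depth z_c below the surface of column 1) and equate Σ ρ_i t_i down to z_c; mantle fills any gap and the z_c terms cancel.
Column 1: 39200×2708 + (z_c − 39200)×3265
Column 2: 2330×0 + 1360×2470 + x×2807 + (z_c − 2330 − 1360 − x)×3265
The z_c×3265 term appears on both sides and cancels. Collect the known terms of each column as K = Σ(ρt)_known − 3265 × (depth of known layers): K_1 = 106153600 − 3265×39200 = −21834400; K_2 = 3359200 − 3265×(2330 + 1360) = −8688650.
Balance: K_1 = K_2 − x×(3265 − 2807), so x = (K_2 − K_1)/(3265 − 2807) = 13145800/458 = 28700 m.

28700 m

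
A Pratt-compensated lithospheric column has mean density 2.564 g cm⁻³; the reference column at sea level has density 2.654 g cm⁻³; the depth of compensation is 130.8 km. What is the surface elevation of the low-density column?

4.59 km

ρ_ref D = ρ (D + h) → h = D (ρ_ref − ρ)/ρ.
h = 130.8 km × (2.654 − 2.564)/2.564 = 4.59 km.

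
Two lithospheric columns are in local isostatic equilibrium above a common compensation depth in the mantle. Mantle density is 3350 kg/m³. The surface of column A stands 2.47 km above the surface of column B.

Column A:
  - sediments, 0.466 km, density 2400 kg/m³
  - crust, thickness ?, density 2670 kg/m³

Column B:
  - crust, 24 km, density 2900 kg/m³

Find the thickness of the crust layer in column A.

27.4 km

Take the compensation level at the base of the deeper column (depth z_c below the surface of column A) and equate Σ ρ_i t_i down to z_c; mantle fills any gap and the z_c terms cancel.
Column A: 0.466×2400 + x×2670 + (z_c − 0.466 − x)×3350
Column B: 2.47×0 + 24×2900 + (z_c − 2.47 − 24)×3350
The z_c×3350 term appears on both sides and cancels. Collect the known terms of each column as K = Σ(ρt)_known − 3350 × (depth of known layers): K_A = 1118.4 − 3350×0.466 = −442.7; K_B = 69600 − 3350×(2.47 + 24) = −19074.5.
Balance: K_A − x×(3350 − 2670) = K_B, so x = (K_A − K_B)/(3350 − 2670) = 18631.8/680 = 27.4 km.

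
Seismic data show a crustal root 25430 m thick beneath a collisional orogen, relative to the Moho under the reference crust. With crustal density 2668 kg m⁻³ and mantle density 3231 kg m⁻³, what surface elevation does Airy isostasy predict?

In Airy isostatic equilibrium: ρ_c h = (ρ_m − ρ_c) r.
h = r (ρ_m − ρ_c) / ρ_c = 25430 m × (3231 − 2668) / 2668 = 5370 m.

5370 m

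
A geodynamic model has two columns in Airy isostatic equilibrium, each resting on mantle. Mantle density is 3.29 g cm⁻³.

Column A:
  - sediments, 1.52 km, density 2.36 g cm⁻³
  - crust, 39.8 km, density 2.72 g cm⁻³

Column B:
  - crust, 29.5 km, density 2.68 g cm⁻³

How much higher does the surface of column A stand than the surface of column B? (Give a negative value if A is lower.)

For any compensation level in the mantle, the mantle terms cancel and isostasy reduces to e = (Σt_A − Σt_B) − (Σ(ρt)_A − Σ(ρt)_B) / ρ_m.
Σt_A = 41.32 km; Σt_B = 29.5 km; Σ(ρt)_A = 111.8432; Σ(ρt)_B = 79.06 (in km·g cm⁻³).
e = (41.32 − 29.5) − (111.8432 − 79.06) / 3.29 = 1.86 km.

1.86 km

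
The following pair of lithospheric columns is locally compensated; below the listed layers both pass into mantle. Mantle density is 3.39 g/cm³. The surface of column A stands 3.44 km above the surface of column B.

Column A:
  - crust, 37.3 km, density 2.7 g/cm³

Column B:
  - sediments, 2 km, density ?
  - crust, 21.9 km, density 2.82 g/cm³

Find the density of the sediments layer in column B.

2.59 g/cm³

Take the compensation level at the base of the deeper column (depth z_c below the surface of column A) and equate Σ ρ_i t_i down to z_c; mantle fills any gap and the z_c terms cancel.
Column A: 37.3×2.7 + (z_c − 37.3)×3.39
Column B: 3.44×0 + 2×ρ + 21.9×2.82 + (z_c − 3.44 − 23.9)×3.39
The z_c×3.39 term appears on both sides and cancels. Collect the known terms of each column as K = Σ(ρt)_known − 3.39 × (depth of known layers): K_A = 100.71 − 3.39×37.3 = −25.737; K_B = 61.758 − 3.39×(3.44 + 23.9) = −30.9246.
Balance: K_A = K_B + 2×ρ, so ρ = (K_A − K_B)/2 = 5.1876/2 = 2.59 g/cm³.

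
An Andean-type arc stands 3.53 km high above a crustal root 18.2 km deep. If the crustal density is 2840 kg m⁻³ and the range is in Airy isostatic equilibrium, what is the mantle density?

3390 kg m⁻³

Airy balance: ρ_c h = (ρ_m − ρ_c) r → ρ_m = ρ_c (1 + h/r).
ρ_m = 2840 × (1 + 3.53 km/18.2 km) = 3390 kg m⁻³.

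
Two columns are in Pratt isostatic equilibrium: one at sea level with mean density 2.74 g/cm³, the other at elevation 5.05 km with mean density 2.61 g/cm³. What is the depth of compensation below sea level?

101 km

ρ_ref D = ρ (D + h) → D (ρ_ref − ρ) = ρ h.
D = ρ h/(ρ_ref − ρ) = 2.61 × 5.05 km/(2.74 − 2.61) = 101 km.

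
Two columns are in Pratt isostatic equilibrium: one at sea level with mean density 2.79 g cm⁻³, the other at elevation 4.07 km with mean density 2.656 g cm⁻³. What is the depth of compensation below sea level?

80.7 km

ρ_ref D = ρ (D + h) → D (ρ_ref − ρ) = ρ h.
D = ρ h/(ρ_ref − ρ) = 2.656 × 4.07 km/(2.79 − 2.656) = 80.7 km.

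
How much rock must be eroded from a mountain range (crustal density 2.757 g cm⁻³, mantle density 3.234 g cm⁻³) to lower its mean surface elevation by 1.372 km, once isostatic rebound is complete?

Net drop Δ = e − u = e − e ρ_c/ρ_m = e (ρ_m − ρ_c)/ρ_m.
e = Δ ρ_m/(ρ_m − ρ_c) = 1.372 km × 3.234/0.477 = 9.3 km.

9.3 km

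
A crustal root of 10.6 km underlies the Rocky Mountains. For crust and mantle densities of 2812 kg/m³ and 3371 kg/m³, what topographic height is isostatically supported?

Balancing pressure at the compensation depth: ρ_c h = (ρ_m − ρ_c) r.
h = r (ρ_m − ρ_c) / ρ_c = 10.6 km × (3371 − 2812) / 2812 = 2.11 km.

2.11 km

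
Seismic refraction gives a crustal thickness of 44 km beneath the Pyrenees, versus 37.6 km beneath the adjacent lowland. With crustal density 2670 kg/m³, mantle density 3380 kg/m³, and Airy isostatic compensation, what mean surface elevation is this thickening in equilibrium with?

1.34 km

Excess crust Δ = 44 km − 37.6 km = 6.4 km, split between elevation h and root r with h + r = Δ.
Airy balance ρ_c h = (ρ_m − ρ_c) r gives r = h ρ_c/(ρ_m − ρ_c), so h (1 + ρ_c/(ρ_m − ρ_c)) = Δ, i.e. h = Δ (ρ_m − ρ_c)/ρ_m.
h = 6.4 km × 710/3380 = 1.34 km.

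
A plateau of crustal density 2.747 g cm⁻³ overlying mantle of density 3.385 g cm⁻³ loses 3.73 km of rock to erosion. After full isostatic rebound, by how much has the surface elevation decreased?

0.703 km

Rebound u = e ρ_c/ρ_m = 3.73 km × 2.747/3.385 = 3.027 km.
Net surface drop = e − u = 3.73 km − 3.027 km = e (ρ_m − ρ_c)/ρ_m = 0.703 km.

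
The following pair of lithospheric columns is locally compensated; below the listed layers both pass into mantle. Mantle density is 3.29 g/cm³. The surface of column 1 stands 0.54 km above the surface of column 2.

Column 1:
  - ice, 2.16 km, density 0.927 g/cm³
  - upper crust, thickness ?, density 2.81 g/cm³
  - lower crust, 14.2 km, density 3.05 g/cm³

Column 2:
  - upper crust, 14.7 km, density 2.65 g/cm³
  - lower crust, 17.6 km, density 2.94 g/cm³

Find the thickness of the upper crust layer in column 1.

18.4 km

Take the compensation level at the base of the deeper column (depth z_c below the surface of column 1) and equate Σ ρ_i t_i down to z_c; mantle fills any gap and the z_c terms cancel.
Column 1: 2.16×0.927 + x×2.81 + 14.2×3.05 + (z_c − 16.36 − x)×3.29
Column 2: 0.54×0 + 14.7×2.65 + 17.6×2.94 + (z_c − 0.54 − 32.3)×3.29
The z_c×3.29 term appears on both sides and cancels. Collect the known terms of each column as K = Σ(ρt)_known − 3.29 × (depth of known layers): K_1 = 45.31232 − 3.29×16.36 = −8.51208; K_2 = 90.699 − 3.29×(0.54 + 32.3) = −17.3446.
Balance: K_1 − x×(3.29 − 2.81) = K_2, so x = (K_1 − K_2)/(3.29 − 2.81) = 8.83252/0.48 = 18.4 km.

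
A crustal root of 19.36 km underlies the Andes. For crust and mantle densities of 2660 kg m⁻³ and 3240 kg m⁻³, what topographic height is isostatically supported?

In Airy isostatic equilibrium: ρ_c h = (ρ_m − ρ_c) r.
h = r (ρ_m − ρ_c) / ρ_c = 19.36 km × (3240 − 2660) / 2660 = 4.22 km.

4.22 km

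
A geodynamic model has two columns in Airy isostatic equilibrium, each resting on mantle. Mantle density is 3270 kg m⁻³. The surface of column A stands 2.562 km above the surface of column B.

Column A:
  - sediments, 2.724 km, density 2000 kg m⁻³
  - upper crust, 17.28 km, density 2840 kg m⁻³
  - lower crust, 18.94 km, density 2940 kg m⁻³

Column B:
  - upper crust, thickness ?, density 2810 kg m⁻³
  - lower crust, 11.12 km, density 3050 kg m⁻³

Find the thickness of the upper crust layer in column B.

Take the compensation level at the base of the deeper column (depth z_c below the surface of column A) and equate Σ ρ_i t_i down to z_c; mantle fills any gap and the z_c terms cancel.
Column A: 2.724×2000 + 17.28×2840 + 18.94×2940 + (z_c − 38.944)×3270
Column B: 2.562×0 + x×2810 + 11.12×3050 + (z_c − 2.562 − 11.12 − x)×3270
The z_c×3270 term appears on both sides and cancels. Collect the known terms of each column as K = Σ(ρt)_known − 3270 × (depth of known layers): K_A = 110206.8 − 3270×38.944 = −17140.08; K_B = 33916 − 3270×(2.562 + 11.12) = −10824.14.
Balance: K_A = K_B − x×(3270 − 2810), so x = (K_B − K_A)/(3270 − 2810) = 6315.94/460 = 13.7 km.

13.7 km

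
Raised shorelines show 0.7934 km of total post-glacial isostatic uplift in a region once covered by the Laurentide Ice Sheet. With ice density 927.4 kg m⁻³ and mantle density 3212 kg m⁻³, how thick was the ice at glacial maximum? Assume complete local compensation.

2.75 km

u = t ρ_ice/ρ_m → t = u ρ_m/ρ_ice = 0.7934 km × 3212/927.4 = 2.75 km.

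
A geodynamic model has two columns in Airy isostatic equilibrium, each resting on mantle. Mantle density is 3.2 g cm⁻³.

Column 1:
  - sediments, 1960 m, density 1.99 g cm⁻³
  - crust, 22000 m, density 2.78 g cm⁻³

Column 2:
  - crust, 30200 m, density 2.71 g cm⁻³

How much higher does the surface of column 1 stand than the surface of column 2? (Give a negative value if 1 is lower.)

−996 m

For any compensation level in the mantle, the mantle terms cancel and isostasy reduces to e = (Σt_1 − Σt_2) − (Σ(ρt)_1 − Σ(ρt)_2) / ρ_m.
Σt_1 = 23960 m; Σt_2 = 30200 m; Σ(ρt)_1 = 65060.4; Σ(ρt)_2 = 81842 (in m·g cm⁻³).
e = (23960 − 30200) − (65060.4 − 81842) / 3.2 = −996 m.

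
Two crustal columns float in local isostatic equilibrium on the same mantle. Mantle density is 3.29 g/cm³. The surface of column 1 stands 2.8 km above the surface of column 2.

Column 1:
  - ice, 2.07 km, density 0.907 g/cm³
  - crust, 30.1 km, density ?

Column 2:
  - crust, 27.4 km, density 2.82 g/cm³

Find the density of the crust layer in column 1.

2.72 g/cm³

Take the compensation level at the base of the deeper column (depth z_c below the surface of column 1) and equate Σ ρ_i t_i down to z_c; mantle fills any gap and the z_c terms cancel.
Column 1: 2.07×0.907 + 30.1×ρ + (z_c − 32.17)×3.29
Column 2: 2.8×0 + 27.4×2.82 + (z_c − 2.8 − 27.4)×3.29
The z_c×3.29 term appears on both sides and cancels. Collect the known terms of each column as K = Σ(ρt)_known − 3.29 × (depth of known layers): K_1 = 1.87749 − 3.29×32.17 = −103.96181; K_2 = 77.268 − 3.29×(2.8 + 27.4) = −22.09.
Balance: K_1 + 30.1×ρ = K_2, so ρ = (K_2 − K_1)/30.1 = 81.8718/30.1 = 2.72 g/cm³.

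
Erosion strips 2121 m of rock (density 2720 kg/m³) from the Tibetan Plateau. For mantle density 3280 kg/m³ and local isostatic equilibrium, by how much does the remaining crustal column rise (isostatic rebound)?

Unloading: uplift u = e ρ_c/ρ_m = 2121 m × 2720/3280 = 1760 m.

1760 m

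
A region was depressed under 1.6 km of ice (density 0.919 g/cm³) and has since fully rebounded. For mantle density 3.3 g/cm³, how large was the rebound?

Removing the load lets mantle flow back in; uplift u satisfies ρ_ice t = ρ_m u.
u = t ρ_ice/ρ_m = 1.6 km × 0.919/3.3 = 0.446 km.

0.446 km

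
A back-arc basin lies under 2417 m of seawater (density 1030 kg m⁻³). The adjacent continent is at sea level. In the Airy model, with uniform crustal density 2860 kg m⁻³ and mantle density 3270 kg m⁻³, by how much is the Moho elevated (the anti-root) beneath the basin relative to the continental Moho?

10800 m

In Airy isostatic equilibrium: replacing crust with seawater at the top is compensated by replacing crust with mantle at the base: d (ρ_c − ρ_w) = a (ρ_m − ρ_c).
a = d (ρ_c − ρ_w)/(ρ_m − ρ_c) = 2417 m × 1830/410 = 10800 m.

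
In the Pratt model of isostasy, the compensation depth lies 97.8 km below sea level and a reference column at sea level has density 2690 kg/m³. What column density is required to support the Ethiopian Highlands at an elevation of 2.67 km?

Pratt balance: ρ_ref D = ρ (D + h).
ρ = ρ_ref D/(D + h) = 2690 × 97.8 km/(97.8 km + 2.67 km) = 2620 kg/m³.

2620 kg/m³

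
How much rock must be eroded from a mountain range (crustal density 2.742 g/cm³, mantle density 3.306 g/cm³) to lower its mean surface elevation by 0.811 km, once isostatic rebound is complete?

Net drop Δ = e − u = e − e ρ_c/ρ_m = e (ρ_m − ρ_c)/ρ_m.
e = Δ ρ_m/(ρ_m − ρ_c) = 0.811 km × 3.306/0.564 = 4.75 km.

4.75 km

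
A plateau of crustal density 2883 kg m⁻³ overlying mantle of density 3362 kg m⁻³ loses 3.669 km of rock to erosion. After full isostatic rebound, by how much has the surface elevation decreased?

Rebound u = e ρ_c/ρ_m = 3.669 km × 2883/3362 = 3.146 km.
Net surface drop = e − u = 3.669 km − 3.146 km = e (ρ_m − ρ_c)/ρ_m = 0.523 km.

0.523 km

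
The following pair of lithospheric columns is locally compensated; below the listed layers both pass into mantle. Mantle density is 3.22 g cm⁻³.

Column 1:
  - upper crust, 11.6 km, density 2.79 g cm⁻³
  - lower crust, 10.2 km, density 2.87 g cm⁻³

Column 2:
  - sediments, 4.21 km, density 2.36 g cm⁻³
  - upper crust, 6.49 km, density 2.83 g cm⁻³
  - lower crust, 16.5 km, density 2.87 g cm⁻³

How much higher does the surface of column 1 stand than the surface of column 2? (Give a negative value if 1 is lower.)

−1.05 km

For any compensation level in the mantle, the mantle terms cancel and isostasy reduces to e = (Σt_1 − Σt_2) − (Σ(ρt)_1 − Σ(ρt)_2) / ρ_m.
Σt_1 = 21.8 km; Σt_2 = 27.2 km; Σ(ρt)_1 = 61.638; Σ(ρt)_2 = 75.6573 (in km·g cm⁻³).
e = (21.8 − 27.2) − (61.638 − 75.6573) / 3.22 = −1.05 km.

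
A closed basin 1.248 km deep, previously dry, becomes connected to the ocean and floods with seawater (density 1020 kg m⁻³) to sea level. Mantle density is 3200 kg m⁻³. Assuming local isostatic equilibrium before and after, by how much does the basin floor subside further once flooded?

0.584 km

After flooding the water column is d + s deep. Its weight must equal the weight of mantle displaced by the extra subsidence s: (d + s) ρ_w = s ρ_m.
s = d ρ_w / (ρ_m − ρ_w) = 1.248 km × 1020/(3200 − 1020) = 0.584 km.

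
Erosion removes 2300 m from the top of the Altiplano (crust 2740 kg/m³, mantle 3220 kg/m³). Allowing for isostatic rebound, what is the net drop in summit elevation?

Rebound u = e ρ_c/ρ_m = 2300 m × 2740/3220 = 1957 m.
Net surface drop = e − u = 2300 m − 1957 m = e (ρ_m − ρ_c)/ρ_m = 343 m.

343 m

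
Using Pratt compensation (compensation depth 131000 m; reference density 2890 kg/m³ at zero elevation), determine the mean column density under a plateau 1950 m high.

Pratt balance: ρ_ref D = ρ (D + h).
ρ = ρ_ref D/(D + h) = 2890 × 131000 m/(131000 m + 1950 m) = 2850 kg/m³.

2850 kg/m³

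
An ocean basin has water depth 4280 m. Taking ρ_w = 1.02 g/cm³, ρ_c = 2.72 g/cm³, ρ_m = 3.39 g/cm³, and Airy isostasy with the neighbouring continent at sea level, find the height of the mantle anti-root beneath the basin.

In Airy isostatic equilibrium: replacing crust with seawater at the top is compensated by replacing crust with mantle at the base: d (ρ_c − ρ_w) = a (ρ_m − ρ_c).
a = d (ρ_c − ρ_w)/(ρ_m − ρ_c) = 4280 m × 1.7/0.67 = 10900 m.

10900 m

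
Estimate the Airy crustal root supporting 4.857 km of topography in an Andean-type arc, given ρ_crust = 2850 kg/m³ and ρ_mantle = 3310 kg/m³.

30.1 km

For local isostatic compensation: the weight of the topography is balanced by the buoyancy of the root, ρ_c h = (ρ_m − ρ_c) r.
r = h · ρ_c / (ρ_m − ρ_c) = 4.857 km × 2850 / (3310 − 2850) = 30.1 km.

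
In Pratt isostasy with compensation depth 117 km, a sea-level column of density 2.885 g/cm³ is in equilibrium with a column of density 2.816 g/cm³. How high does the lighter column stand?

2.87 km

ρ_ref D = ρ (D + h) → h = D (ρ_ref − ρ)/ρ.
h = 117 km × (2.885 − 2.816)/2.816 = 2.87 km.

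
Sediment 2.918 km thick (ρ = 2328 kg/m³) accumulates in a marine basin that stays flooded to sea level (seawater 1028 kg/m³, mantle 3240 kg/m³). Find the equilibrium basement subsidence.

1.71 km

Submarine loading: the sediment displaces seawater, and the subsidence is in turn flooded, so s (ρ_m − ρ_w) = t (ρ_sed − ρ_w).
s = 2.918 km × (2328 − 1028) / (3240 − 1028) = 1.71 km.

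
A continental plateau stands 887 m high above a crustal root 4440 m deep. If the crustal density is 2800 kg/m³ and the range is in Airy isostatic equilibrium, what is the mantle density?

3360 kg/m³

Airy balance: ρ_c h = (ρ_m − ρ_c) r → ρ_m = ρ_c (1 + h/r).
ρ_m = 2800 × (1 + 887 m/4440 m) = 3360 kg/m³.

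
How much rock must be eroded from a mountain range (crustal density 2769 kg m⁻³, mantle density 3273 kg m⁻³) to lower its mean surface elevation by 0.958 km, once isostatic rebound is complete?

6.22 km

Net drop Δ = e − u = e − e ρ_c/ρ_m = e (ρ_m − ρ_c)/ρ_m.
e = Δ ρ_m/(ρ_m − ρ_c) = 0.958 km × 3273/504 = 6.22 km.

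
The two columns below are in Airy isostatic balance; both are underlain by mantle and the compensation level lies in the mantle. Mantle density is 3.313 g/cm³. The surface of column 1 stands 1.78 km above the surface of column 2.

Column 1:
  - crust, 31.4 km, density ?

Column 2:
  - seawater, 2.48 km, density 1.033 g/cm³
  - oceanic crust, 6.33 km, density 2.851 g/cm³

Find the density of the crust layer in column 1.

Take the compensation level at the base of the deeper column (depth z_c below the surface of column 1) and equate Σ ρ_i t_i down to z_c; mantle fills any gap and the z_c terms cancel.
Column 1: 31.4×ρ + (z_c − 31.4)×3.313
Column 2: 1.78×0 + 2.48×1.033 + 6.33×2.851 + (z_c − 1.78 − 8.81)×3.313
The z_c×3.313 term appears on both sides and cancels. Collect the known terms of each column as K = Σ(ρt)_known − 3.313 × (depth of known layers): K_1 = 0 − 3.313×31.4 = −104.0282; K_2 = 20.60867 − 3.313×(1.78 + 8.81) = −14.476.
Balance: K_1 + 31.4×ρ = K_2, so ρ = (K_2 − K_1)/31.4 = 89.5522/31.4 = 2.85 g/cm³.

2.85 g/cm³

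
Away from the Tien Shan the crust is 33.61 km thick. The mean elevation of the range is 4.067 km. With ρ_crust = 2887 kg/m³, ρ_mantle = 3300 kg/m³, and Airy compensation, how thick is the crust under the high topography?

66.1 km

Root depth r = h ρ_c / (ρ_m − ρ_c) = 4.067 km × 2887 / 413 = 28.43 km.
Total thickness = T + h + r = 33.61 km + 4.067 km + 28.43 km = 66.1 km.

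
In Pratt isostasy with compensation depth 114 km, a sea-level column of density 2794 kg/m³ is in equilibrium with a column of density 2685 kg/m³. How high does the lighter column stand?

ρ_ref D = ρ (D + h) → h = D (ρ_ref − ρ)/ρ.
h = 114 km × (2794 − 2685)/2685 = 4.63 km.

4.63 km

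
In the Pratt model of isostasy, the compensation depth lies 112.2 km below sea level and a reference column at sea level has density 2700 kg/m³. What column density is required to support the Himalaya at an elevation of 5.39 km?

2580 kg/m³

Pratt balance: ρ_ref D = ρ (D + h).
ρ = ρ_ref D/(D + h) = 2700 × 112.2 km/(112.2 km + 5.39 km) = 2580 kg/m³.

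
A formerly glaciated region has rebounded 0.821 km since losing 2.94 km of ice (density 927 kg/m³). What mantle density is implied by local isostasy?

ρ_m = ρ_ice t / u = 927 × 2.94 km/0.821 km = 3320 kg/m³.

3320 kg/m³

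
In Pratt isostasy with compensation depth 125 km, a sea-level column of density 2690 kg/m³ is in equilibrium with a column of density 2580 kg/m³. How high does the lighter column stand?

5.33 km

ρ_ref D = ρ (D + h) → h = D (ρ_ref − ρ)/ρ.
h = 125 km × (2690 − 2580)/2580 = 5.33 km.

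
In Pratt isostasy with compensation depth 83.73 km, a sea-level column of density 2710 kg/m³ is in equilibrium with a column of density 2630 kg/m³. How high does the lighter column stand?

2.55 km

ρ_ref D = ρ (D + h) → h = D (ρ_ref − ρ)/ρ.
h = 83.73 km × (2710 − 2630)/2630 = 2.55 km.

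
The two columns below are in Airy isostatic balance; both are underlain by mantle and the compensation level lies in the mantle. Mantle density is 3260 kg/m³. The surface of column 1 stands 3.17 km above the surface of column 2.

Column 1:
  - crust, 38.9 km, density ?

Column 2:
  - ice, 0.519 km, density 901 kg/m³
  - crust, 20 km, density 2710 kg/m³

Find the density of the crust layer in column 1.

Take the compensation level at the base of the deeper column (depth z_c below the surface of column 1) and equate Σ ρ_i t_i down to z_c; mantle fills any gap and the z_c terms cancel.
Column 1: 38.9×ρ + (z_c − 38.9)×3260
Column 2: 3.17×0 + 0.519×901 + 20×2710 + (z_c − 3.17 − 20.519)×3260
The z_c×3260 term appears on both sides and cancels. Collect the known terms of each column as K = Σ(ρt)_known − 3260 × (depth of known layers): K_1 = 0 − 3260×38.9 = −126814; K_2 = 54667.619 − 3260×(3.17 + 20.519) = −22558.521.
Balance: K_1 + 38.9×ρ = K_2, so ρ = (K_2 − K_1)/38.9 = 104255/38.9 = 2680 kg/m³.

2680 kg/m³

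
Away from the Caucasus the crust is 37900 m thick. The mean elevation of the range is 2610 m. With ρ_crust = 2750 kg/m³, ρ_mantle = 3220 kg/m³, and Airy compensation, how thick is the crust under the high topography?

Root depth r = h ρ_c / (ρ_m − ρ_c) = 2610 m × 2750 / 470 = 15270 m.
Total thickness = T + h + r = 37900 m + 2610 m + 15270 m = 55800 m.

55800 m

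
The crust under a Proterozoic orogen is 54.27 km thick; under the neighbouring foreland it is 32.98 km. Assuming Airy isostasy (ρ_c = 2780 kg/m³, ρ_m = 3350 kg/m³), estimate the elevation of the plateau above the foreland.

Excess crust Δ = 54.27 km − 32.98 km = 21.29 km, split between elevation h and root r with h + r = Δ.
Airy balance ρ_c h = (ρ_m − ρ_c) r gives r = h ρ_c/(ρ_m − ρ_c), so h (1 + ρ_c/(ρ_m − ρ_c)) = Δ, i.e. h = Δ (ρ_m − ρ_c)/ρ_m.
h = 21.29 km × 570/3350 = 3.62 km.

3.62 km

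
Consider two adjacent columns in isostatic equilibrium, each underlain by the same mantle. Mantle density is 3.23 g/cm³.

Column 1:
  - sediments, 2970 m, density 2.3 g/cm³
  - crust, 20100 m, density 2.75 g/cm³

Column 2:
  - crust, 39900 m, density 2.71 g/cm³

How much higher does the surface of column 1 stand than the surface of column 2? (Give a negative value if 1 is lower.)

−2580 m

For any compensation level in the mantle, the mantle terms cancel and isostasy reduces to e = (Σt_1 − Σt_2) − (Σ(ρt)_1 − Σ(ρt)_2) / ρ_m.
Σt_1 = 23070 m; Σt_2 = 39900 m; Σ(ρt)_1 = 62106; Σ(ρt)_2 = 108129 (in m·g/cm³).
e = (23070 − 39900) − (62106 − 108129) / 3.23 = −2580 m.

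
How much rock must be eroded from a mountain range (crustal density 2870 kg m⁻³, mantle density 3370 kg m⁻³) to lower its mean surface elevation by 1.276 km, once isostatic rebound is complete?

8.6 km

Net drop Δ = e − u = e − e ρ_c/ρ_m = e (ρ_m − ρ_c)/ρ_m.
e = Δ ρ_m/(ρ_m − ρ_c) = 1.276 km × 3370/500 = 8.6 km.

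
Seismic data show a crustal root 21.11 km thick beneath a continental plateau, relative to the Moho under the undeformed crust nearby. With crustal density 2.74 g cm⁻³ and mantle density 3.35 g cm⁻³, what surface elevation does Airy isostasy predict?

Equating mass per unit area of the two columns: ρ_c h = (ρ_m − ρ_c) r.
h = r (ρ_m − ρ_c) / ρ_c = 21.11 km × (3.35 − 2.74) / 2.74 = 4.7 km.

4.7 km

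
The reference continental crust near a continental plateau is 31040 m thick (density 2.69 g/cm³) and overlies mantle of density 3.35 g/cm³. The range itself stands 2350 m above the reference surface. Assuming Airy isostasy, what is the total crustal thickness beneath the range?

Root depth r = h ρ_c / (ρ_m − ρ_c) = 2350 m × 2.69 / 0.66 = 9578 m.
Total thickness = T + h + r = 31040 m + 2350 m + 9578 m = 43000 m.

43000 m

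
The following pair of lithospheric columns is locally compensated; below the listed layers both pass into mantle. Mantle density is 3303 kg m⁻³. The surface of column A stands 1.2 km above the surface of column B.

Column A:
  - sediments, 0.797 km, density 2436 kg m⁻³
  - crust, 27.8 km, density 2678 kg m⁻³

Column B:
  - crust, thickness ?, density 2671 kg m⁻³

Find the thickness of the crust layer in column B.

Take the compensation level at the base of the deeper column (depth z_c below the surface of column A) and equate Σ ρ_i t_i down to z_c; mantle fills any gap and the z_c terms cancel.
Column A: 0.797×2436 + 27.8×2678 + (z_c − 28.597)×3303
Column B: 1.2×0 + x×2671 + (z_c − 1.2 − 0 − x)×3303
The z_c×3303 term appears on both sides and cancels. Collect the known terms of each column as K = Σ(ρt)_known − 3303 × (depth of known layers): K_A = 76389.892 − 3303×28.597 = −18065.999; K_B = 0 − 3303×(1.2 + 0) = −3963.6.
Balance: K_A = K_B − x×(3303 − 2671), so x = (K_B − K_A)/(3303 − 2671) = 14102.4/632 = 22.3 km.

22.3 km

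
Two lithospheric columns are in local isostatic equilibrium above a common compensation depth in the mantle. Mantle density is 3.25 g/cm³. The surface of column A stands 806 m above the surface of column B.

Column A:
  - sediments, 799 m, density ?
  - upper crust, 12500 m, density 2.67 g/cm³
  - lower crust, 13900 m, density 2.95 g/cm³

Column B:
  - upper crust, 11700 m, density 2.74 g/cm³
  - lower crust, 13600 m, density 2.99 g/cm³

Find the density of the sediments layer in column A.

2.37 g/cm³

Take the compensation level at the base of the deeper column (depth z_c below the surface of column A) and equate Σ ρ_i t_i down to z_c; mantle fills any gap and the z_c terms cancel.
Column A: 799×ρ + 12500×2.67 + 13900×2.95 + (z_c − 27199)×3.25
Column B: 806×0 + 11700×2.74 + 13600×2.99 + (z_c − 806 − 25300)×3.25
The z_c×3.25 term appears on both sides and cancels. Collect the known terms of each column as K = Σ(ρt)_known − 3.25 × (depth of known layers): K_A = 74380 − 3.25×27199 = −14016.75; K_B = 72722 − 3.25×(806 + 25300) = −12122.5.
Balance: K_A + 799×ρ = K_B, so ρ = (K_B − K_A)/799 = 1894.25/799 = 2.37 g/cm³.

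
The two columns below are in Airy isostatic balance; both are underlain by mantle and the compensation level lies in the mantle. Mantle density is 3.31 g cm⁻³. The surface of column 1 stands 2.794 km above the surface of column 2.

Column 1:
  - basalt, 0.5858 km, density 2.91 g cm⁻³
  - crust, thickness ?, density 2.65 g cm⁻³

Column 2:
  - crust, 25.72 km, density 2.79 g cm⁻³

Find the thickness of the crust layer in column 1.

33.9 km

Take the compensation level at the base of the deeper column (depth z_c below the surface of column 1) and equate Σ ρ_i t_i down to z_c; mantle fills any gap and the z_c terms cancel.
Column 1: 0.5858×2.91 + x×2.65 + (z_c − 0.5858 − x)×3.31
Column 2: 2.794×0 + 25.72×2.79 + (z_c − 2.794 − 25.72)×3.31
The z_c×3.31 term appears on both sides and cancels. Collect the known terms of each column as K = Σ(ρt)_known − 3.31 × (depth of known layers): K_1 = 1.704678 − 3.31×0.5858 = −0.23432; K_2 = 71.7588 − 3.31×(2.794 + 25.72) = −22.62254.
Balance: K_1 − x×(3.31 − 2.65) = K_2, so x = (K_1 − K_2)/(3.31 − 2.65) = 22.3882/0.66 = 33.9 km.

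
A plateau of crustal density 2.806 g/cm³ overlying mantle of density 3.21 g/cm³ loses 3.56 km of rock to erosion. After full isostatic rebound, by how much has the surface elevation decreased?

0.448 km

Rebound u = e ρ_c/ρ_m = 3.56 km × 2.806/3.21 = 3.112 km.
Net surface drop = e − u = 3.56 km − 3.112 km = e (ρ_m − ρ_c)/ρ_m = 0.448 km.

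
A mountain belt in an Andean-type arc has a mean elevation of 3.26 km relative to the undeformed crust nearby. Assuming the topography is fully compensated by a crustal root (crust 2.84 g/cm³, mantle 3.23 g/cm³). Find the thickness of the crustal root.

23.7 km

Isostatic balance requires: the weight of the topography is balanced by the buoyancy of the root, ρ_c h = (ρ_m − ρ_c) r.
r = h · ρ_c / (ρ_m − ρ_c) = 3.26 km × 2.84 / (3.23 − 2.84) = 23.7 km.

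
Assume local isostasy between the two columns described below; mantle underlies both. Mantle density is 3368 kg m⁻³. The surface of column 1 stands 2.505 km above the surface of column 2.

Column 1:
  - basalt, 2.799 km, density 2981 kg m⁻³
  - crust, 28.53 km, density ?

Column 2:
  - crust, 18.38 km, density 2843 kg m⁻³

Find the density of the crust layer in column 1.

Take the compensation level at the base of the deeper column (depth z_c below the surface of column 1) and equate Σ ρ_i t_i down to z_c; mantle fills any gap and the z_c terms cancel.
Column 1: 2.799×2981 + 28.53×ρ + (z_c − 31.329)×3368
Column 2: 2.505×0 + 18.38×2843 + (z_c − 2.505 − 18.38)×3368
The z_c×3368 term appears on both sides and cancels. Collect the known terms of each column as K = Σ(ρt)_known − 3368 × (depth of known layers): K_1 = 8343.819 − 3368×31.329 = −97172.253; K_2 = 52254.34 − 3368×(2.505 + 18.38) = −18086.34.
Balance: K_1 + 28.53×ρ = K_2, so ρ = (K_2 − K_1)/28.53 = 79085.9/28.53 = 2770 kg m⁻³.

2770 kg m⁻³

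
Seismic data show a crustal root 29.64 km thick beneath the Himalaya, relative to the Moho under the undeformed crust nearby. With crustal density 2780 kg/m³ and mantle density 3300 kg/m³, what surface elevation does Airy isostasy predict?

Isostatic balance requires: ρ_c h = (ρ_m − ρ_c) r.
h = r (ρ_m − ρ_c) / ρ_c = 29.64 km × (3300 − 2780) / 2780 = 5.54 km.

5.54 km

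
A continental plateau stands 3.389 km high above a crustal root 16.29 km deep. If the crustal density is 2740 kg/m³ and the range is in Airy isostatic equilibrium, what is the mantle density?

Airy balance: ρ_c h = (ρ_m − ρ_c) r → ρ_m = ρ_c (1 + h/r).
ρ_m = 2740 × (1 + 3.389 km/16.29 km) = 3310 kg/m³.

3310 kg/m³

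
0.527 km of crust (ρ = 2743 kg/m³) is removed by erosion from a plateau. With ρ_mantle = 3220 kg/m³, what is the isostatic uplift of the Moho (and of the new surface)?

0.449 km

Unloading: uplift u = e ρ_c/ρ_m = 0.527 km × 2743/3220 = 0.449 km.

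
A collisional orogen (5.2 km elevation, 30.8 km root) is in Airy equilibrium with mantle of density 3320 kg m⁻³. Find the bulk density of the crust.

2840 kg m⁻³

ρ_c h = (ρ_m − ρ_c) r → ρ_c (h + r) = ρ_m r → ρ_c = ρ_m r / (h + r).
ρ_c = 3320 × 30.8 km / (5.2 km + 30.8 km) = 2840 kg m⁻³.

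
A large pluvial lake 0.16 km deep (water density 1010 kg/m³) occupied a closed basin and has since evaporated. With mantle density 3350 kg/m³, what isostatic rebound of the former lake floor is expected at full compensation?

u = d ρ_w/ρ_m = 0.16 km × 1010/3350 = 0.0482 km.

0.0482 km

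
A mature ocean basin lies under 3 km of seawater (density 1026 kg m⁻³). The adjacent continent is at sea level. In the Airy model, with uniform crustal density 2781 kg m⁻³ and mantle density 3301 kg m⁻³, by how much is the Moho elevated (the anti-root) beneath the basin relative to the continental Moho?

10.1 km

For local isostatic compensation: replacing crust with seawater at the top is compensated by replacing crust with mantle at the base: d (ρ_c − ρ_w) = a (ρ_m − ρ_c).
a = d (ρ_c − ρ_w)/(ρ_m − ρ_c) = 3 km × 1755/520 = 10.1 km.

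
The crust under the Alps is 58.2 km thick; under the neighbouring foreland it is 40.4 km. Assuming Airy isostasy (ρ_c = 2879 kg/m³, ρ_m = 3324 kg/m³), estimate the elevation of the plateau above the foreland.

2.38 km

Excess crust Δ = 58.2 km − 40.4 km = 17.8 km, split between elevation h and root r with h + r = Δ.
Airy balance ρ_c h = (ρ_m − ρ_c) r gives r = h ρ_c/(ρ_m − ρ_c), so h (1 + ρ_c/(ρ_m − ρ_c)) = Δ, i.e. h = Δ (ρ_m − ρ_c)/ρ_m.
h = 17.8 km × 445/3324 = 2.38 km.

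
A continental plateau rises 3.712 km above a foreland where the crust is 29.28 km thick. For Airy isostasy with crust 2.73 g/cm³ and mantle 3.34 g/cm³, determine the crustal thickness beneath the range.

49.6 km

Root depth r = h ρ_c / (ρ_m − ρ_c) = 3.712 km × 2.73 / 0.61 = 16.61 km.
Total thickness = T + h + r = 29.28 km + 3.712 km + 16.61 km = 49.6 km.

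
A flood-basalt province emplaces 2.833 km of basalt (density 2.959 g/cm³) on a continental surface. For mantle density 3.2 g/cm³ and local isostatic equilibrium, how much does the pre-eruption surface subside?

2.62 km

Subaerial loading: s = t ρ_load / ρ_m.
s = 2.833 km × 2.959/3.2 = 2.62 km.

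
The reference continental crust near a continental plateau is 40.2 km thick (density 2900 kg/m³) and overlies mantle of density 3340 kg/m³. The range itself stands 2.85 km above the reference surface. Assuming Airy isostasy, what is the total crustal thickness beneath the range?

Root depth r = h ρ_c / (ρ_m − ρ_c) = 2.85 km × 2900 / 440 = 18.78 km.
Total thickness = T + h + r = 40.2 km + 2.85 km + 18.78 km = 61.8 km.

61.8 km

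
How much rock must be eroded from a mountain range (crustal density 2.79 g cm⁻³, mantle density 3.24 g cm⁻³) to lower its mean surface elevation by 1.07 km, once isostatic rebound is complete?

Net drop Δ = e − u = e − e ρ_c/ρ_m = e (ρ_m − ρ_c)/ρ_m.
e = Δ ρ_m/(ρ_m − ρ_c) = 1.07 km × 3.24/0.45 = 7.7 km.

7.7 km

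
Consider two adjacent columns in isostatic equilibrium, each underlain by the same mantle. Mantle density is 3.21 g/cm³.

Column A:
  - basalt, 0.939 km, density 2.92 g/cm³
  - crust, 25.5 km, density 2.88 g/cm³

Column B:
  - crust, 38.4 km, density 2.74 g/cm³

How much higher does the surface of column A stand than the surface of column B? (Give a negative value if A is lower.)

−2.92 km

For any compensation level in the mantle, the mantle terms cancel and isostasy reduces to e = (Σt_A − Σt_B) − (Σ(ρt)_A − Σ(ρt)_B) / ρ_m.
Σt_A = 26.439 km; Σt_B = 38.4 km; Σ(ρt)_A = 76.18188; Σ(ρt)_B = 105.216 (in km·g/cm³).
e = (26.439 − 38.4) − (76.18188 − 105.216) / 3.21 = −2.92 km.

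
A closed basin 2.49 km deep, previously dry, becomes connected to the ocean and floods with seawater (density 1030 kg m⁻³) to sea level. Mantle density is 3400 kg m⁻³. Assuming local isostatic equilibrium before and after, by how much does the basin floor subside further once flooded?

After flooding the water column is d + s deep. Its weight must equal the weight of mantle displaced by the extra subsidence s: (d + s) ρ_w = s ρ_m.
s = d ρ_w / (ρ_m − ρ_w) = 2.49 km × 1030/(3400 − 1030) = 1.08 km.

1.08 km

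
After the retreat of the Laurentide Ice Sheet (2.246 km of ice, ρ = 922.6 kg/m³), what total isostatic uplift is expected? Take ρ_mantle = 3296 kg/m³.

Removing the load lets mantle flow back in; uplift u satisfies ρ_ice t = ρ_m u.
u = t ρ_ice/ρ_m = 2.246 km × 922.6/3296 = 0.629 km.

0.629 km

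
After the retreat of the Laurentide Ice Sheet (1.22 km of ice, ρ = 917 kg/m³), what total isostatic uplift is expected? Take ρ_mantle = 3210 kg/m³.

0.349 km

Removing the load lets mantle flow back in; uplift u satisfies ρ_ice t = ρ_m u.
u = t ρ_ice/ρ_m = 1.22 km × 917/3210 = 0.349 km.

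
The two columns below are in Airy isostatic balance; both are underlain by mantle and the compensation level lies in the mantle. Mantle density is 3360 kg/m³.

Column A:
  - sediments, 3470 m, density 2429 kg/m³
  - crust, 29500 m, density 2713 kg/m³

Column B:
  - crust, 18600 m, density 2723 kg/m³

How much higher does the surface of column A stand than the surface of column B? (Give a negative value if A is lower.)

3120 m

For any compensation level in the mantle, the mantle terms cancel and isostasy reduces to e = (Σt_A − Σt_B) − (Σ(ρt)_A − Σ(ρt)_B) / ρ_m.
Σt_A = 32970 m; Σt_B = 18600 m; Σ(ρt)_A = 88462130; Σ(ρt)_B = 50647800 (in m·kg/m³).
e = (32970 − 18600) − (88462130 − 50647800) / 3360 = 3120 m.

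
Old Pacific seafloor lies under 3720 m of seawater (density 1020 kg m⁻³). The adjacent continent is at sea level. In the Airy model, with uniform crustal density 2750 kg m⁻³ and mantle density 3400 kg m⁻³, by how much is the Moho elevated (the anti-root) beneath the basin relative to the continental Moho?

9900 m

By Archimedes' principle applied to the lithosphere: replacing crust with seawater at the top is compensated by replacing crust with mantle at the base: d (ρ_c − ρ_w) = a (ρ_m − ρ_c).
a = d (ρ_c − ρ_w)/(ρ_m − ρ_c) = 3720 m × 1730/650 = 9900 m.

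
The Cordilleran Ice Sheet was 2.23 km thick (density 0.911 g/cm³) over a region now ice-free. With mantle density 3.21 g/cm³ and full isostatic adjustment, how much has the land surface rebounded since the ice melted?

Removing the load lets mantle flow back in; uplift u satisfies ρ_ice t = ρ_m u.
u = t ρ_ice/ρ_m = 2.23 km × 0.911/3.21 = 0.633 km.

0.633 km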